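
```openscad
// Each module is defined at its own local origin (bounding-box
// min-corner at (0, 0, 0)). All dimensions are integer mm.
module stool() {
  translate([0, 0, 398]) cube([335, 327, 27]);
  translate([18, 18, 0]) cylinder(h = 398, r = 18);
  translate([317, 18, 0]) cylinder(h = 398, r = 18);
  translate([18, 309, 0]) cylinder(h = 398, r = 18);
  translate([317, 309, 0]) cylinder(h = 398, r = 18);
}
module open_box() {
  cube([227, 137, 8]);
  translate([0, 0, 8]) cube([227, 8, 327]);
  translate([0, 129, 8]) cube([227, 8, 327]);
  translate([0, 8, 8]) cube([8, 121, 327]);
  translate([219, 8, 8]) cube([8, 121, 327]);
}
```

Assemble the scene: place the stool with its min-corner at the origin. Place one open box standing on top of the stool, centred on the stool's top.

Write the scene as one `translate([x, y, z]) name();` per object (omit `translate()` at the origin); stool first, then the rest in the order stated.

stool();
translate([54, 95, 425]) open_box();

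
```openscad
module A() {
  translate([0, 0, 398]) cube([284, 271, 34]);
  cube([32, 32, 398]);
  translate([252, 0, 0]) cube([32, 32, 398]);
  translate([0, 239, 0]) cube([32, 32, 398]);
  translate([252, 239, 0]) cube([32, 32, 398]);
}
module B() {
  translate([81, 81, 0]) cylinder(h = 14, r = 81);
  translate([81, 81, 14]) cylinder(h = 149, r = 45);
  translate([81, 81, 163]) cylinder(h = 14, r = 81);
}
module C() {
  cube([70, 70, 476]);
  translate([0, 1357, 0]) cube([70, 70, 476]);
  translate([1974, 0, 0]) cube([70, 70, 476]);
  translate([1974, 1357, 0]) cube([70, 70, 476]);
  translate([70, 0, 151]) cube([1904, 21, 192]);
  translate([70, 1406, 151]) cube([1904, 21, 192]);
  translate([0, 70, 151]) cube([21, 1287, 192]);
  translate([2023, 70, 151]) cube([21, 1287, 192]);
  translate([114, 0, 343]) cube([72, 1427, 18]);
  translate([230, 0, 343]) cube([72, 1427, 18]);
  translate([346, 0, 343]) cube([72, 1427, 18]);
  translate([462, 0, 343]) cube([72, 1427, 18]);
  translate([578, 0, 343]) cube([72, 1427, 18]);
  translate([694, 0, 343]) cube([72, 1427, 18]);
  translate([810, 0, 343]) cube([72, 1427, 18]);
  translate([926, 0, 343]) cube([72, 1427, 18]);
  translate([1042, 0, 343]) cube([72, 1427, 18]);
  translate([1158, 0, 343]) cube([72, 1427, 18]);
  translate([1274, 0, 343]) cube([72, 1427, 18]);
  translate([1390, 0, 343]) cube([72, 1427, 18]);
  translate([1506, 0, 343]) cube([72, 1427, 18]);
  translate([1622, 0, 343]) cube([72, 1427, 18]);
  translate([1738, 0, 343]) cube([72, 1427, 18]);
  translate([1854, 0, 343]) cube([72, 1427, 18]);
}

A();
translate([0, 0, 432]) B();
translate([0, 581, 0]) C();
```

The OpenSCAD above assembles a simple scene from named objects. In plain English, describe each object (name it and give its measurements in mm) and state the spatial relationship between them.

A is a four-legged stool. The seat is 284×271 mm, 34 mm thick, top at z = 432 mm. It stands on four square legs, each 32×32 mm in cross-section, from z = 0 to the seat underside, each flush with a corner of the seat.

B is a spool: two coaxial disc flanges of radius 81 mm and thickness 14 mm, joined by a core cylinder of radius 45 mm and height 149 mm. The lower flange rests on z = 0 and the three cylinders share a vertical axis.

C is a bed frame 2044 mm long (x) by 1427 mm wide (y). Four 70×70 mm corner posts, 476 mm tall, at the corners of the footprint. Four rails of 21 mm thickness and 192 mm height run between adjacent posts with their undersides at z = 151 mm, their outer faces flush with the outside of the frame (the two x-running rails run between the posts' inner faces; the two y-running rails run between the posts' inner faces). 16 slats, each 72 mm wide (x) and 18 mm thick, lie across the top of the two x-running rails, running the full 1427 mm width of the frame in y; the slats are evenly spaced along x between the inner faces of the end posts with equal gaps (rounded down to the nearest mm) at the −x end and between each pair — any rounding remainder accumulates at the +x end.

The spool is on top of the stool. The bed frame is on the floor beside the stool on its +y side.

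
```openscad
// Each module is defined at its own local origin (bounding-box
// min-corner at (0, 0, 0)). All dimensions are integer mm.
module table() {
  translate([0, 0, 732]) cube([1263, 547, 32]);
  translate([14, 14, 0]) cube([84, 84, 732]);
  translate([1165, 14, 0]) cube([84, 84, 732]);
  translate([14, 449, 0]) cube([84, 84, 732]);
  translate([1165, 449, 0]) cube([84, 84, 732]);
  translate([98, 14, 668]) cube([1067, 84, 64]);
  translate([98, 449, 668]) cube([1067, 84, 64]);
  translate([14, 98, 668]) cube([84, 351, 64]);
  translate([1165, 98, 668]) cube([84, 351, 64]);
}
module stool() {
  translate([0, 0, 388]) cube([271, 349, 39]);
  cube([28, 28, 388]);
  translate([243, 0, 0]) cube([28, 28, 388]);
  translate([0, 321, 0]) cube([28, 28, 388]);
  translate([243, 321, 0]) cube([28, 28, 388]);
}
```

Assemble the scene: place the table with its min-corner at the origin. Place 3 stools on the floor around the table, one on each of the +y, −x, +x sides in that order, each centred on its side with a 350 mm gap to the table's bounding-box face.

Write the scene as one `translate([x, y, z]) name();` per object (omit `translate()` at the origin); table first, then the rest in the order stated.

table();
translate([496, 897, 0]) stool();
translate([-621, 99, 0]) stool();
translate([1613, 99, 0]) stool();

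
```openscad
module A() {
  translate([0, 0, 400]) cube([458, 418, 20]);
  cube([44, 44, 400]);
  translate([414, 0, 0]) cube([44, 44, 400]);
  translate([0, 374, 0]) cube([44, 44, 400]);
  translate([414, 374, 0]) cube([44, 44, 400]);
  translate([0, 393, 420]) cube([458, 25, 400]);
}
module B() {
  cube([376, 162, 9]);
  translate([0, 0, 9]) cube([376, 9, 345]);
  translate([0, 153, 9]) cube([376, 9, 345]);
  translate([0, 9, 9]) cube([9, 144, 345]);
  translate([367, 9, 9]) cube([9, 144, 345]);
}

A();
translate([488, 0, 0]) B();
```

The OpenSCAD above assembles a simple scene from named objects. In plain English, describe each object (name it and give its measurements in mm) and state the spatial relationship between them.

A is a chair. The seat is a 458×418×20 mm slab with its top at z = 420 mm, on four 44×44 mm corner legs (flush with the seat edges, standing on z = 0). A flat backrest 25 mm thick, 400 mm tall, spans the full seat width and rises from the seat top along its +y edge, rear face flush with the rear of the seat.

B is an open-topped rectangular box: outside dimensions 376×162×354 mm, with a uniform wall and base thickness of 9 mm. The base is a full 376×162 slab on the floor; four walls sit on top of the base. The front and back walls (the −y and +y sides) span the full width; the two side walls fit between them.

The open box is on the floor beside the chair on its +x side.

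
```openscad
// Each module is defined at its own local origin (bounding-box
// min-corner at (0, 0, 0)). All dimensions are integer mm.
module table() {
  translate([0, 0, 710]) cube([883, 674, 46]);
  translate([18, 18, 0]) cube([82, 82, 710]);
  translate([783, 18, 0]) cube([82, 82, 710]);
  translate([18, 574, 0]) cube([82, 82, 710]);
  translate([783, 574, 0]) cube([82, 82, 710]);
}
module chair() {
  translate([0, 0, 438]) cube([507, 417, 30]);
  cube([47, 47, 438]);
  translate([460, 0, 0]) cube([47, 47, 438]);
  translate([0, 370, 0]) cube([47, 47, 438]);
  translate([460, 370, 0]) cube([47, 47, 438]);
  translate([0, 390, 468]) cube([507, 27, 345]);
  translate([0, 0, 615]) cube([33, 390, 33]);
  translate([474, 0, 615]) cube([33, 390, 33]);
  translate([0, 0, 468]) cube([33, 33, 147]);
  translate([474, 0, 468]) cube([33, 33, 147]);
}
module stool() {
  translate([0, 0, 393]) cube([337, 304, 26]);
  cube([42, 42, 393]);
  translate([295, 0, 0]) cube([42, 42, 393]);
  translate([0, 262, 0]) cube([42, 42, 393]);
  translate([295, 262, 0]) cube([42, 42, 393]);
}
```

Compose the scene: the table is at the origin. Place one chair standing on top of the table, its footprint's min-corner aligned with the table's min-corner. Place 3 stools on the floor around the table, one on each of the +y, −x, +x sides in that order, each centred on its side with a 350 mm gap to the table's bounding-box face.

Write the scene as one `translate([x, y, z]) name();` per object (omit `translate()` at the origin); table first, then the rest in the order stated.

table();
translate([0, 0, 756]) chair();
translate([273, 1024, 0]) stool();
translate([-687, 185, 0]) stool();
translate([1233, 185, 0]) stool();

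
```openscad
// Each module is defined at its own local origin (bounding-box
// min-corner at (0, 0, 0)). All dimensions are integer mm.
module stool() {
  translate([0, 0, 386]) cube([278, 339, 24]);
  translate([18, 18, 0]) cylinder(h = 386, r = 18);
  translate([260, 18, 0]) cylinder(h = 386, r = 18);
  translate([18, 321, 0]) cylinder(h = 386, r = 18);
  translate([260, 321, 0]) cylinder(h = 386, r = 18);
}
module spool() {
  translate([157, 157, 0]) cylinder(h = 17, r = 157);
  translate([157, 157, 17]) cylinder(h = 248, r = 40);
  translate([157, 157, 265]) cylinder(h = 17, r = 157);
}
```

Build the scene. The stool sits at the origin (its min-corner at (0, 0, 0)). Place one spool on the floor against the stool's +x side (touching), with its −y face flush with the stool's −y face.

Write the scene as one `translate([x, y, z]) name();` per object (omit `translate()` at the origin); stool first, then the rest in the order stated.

stool();
translate([278, 0, 0]) spool();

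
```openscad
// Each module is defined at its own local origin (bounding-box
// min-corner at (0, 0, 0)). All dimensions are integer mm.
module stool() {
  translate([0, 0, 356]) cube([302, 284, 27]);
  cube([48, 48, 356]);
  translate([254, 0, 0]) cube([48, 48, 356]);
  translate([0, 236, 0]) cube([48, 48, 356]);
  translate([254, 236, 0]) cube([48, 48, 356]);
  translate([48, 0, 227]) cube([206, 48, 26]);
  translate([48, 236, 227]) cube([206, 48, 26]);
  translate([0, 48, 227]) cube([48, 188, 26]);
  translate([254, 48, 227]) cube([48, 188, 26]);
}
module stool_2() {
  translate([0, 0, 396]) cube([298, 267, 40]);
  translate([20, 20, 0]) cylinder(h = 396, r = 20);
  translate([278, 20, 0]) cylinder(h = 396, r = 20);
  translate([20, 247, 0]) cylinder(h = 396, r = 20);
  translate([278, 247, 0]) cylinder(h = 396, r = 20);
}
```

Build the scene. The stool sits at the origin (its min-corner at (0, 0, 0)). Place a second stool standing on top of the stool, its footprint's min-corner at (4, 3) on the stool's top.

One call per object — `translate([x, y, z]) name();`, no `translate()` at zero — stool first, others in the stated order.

stool();
translate([4, 3, 383]) stool_2();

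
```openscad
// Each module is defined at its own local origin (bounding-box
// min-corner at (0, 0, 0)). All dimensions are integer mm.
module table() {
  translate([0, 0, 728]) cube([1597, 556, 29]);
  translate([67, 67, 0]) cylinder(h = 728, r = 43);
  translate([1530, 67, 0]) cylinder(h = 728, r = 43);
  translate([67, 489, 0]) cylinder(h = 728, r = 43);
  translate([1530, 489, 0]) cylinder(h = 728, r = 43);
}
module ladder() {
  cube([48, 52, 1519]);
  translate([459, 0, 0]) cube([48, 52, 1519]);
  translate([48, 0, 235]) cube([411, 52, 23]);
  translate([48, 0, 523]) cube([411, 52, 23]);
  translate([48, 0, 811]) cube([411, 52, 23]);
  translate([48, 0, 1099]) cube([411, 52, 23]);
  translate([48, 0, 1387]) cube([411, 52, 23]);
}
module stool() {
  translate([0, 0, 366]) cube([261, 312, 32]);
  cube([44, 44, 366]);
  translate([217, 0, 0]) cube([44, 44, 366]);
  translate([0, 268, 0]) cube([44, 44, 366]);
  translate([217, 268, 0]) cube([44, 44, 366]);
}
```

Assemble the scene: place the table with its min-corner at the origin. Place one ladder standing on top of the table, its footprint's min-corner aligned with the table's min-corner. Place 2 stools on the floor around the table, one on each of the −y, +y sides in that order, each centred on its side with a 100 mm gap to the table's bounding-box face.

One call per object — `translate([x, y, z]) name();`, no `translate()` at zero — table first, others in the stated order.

table();
translate([0, 0, 757]) ladder();
translate([668, -412, 0]) stool();
translate([668, 656, 0]) stool();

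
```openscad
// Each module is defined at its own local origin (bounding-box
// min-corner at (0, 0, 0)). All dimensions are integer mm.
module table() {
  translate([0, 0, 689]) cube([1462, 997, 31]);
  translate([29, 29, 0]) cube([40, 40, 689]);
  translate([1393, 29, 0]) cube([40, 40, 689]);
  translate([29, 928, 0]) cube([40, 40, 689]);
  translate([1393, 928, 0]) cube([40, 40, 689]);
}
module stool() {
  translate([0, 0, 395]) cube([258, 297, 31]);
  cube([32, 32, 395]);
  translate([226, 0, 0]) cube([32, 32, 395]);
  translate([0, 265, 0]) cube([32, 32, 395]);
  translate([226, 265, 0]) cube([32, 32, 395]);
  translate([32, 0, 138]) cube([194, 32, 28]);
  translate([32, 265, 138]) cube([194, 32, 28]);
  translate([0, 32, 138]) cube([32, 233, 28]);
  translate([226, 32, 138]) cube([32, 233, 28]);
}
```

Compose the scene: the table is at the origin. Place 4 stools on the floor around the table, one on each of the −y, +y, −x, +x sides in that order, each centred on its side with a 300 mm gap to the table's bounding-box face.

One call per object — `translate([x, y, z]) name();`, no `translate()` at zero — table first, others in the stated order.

table();
translate([602, -597, 0]) stool();
translate([602, 1297, 0]) stool();
translate([-558, 350, 0]) stool();
translate([1762, 350, 0]) stool();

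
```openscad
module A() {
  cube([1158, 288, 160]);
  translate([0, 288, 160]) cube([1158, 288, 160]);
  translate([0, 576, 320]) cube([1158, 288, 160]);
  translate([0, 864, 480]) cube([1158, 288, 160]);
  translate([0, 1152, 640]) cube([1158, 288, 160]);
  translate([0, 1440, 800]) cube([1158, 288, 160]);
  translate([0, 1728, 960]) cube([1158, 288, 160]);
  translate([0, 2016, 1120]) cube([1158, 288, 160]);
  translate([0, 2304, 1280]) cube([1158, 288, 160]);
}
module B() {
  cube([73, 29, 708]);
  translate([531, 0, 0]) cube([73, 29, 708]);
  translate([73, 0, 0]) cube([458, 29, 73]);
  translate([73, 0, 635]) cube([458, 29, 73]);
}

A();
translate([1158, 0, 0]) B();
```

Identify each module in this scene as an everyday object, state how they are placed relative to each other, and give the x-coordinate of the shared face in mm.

A is a staircase. B is a picture frame. The picture frame is against the staircase's +x side, with their −y faces flush. The x-coordinate of the shared face is 1158 mm.

The staircase's +x face and the picture frame's −x face are both at x = 1158 mm.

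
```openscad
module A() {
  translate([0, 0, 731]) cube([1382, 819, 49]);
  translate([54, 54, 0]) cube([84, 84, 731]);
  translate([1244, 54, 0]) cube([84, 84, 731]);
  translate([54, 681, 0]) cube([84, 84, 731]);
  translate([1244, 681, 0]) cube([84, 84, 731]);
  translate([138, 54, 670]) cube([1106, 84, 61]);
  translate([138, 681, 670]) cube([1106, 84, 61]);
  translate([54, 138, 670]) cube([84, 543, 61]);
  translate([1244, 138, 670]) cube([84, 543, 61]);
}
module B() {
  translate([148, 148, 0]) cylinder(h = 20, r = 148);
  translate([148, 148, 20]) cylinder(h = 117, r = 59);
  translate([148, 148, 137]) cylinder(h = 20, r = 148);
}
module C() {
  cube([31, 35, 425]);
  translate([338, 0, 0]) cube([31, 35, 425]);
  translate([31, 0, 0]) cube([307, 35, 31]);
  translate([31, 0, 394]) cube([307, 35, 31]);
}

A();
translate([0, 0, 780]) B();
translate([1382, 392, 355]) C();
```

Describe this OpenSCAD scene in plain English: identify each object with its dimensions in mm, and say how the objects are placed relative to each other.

A is a rectangular dining table. The top is 1382×819×49 mm with its upper surface at z = 780 mm. It stands on four 84×84 mm square legs, each inset 54 mm from the nearest pair of top edges, running from the floor to the underside of the top. Four apron rails, 84 mm thick and 61 mm tall, run between adjacent legs with their top edges flush with the underside of the top and their outer faces flush with the legs' outer faces.

B is a spool: two coaxial disc flanges of radius 148 mm and thickness 20 mm, joined by a core cylinder of radius 59 mm and height 117 mm. The lower flange rests on z = 0 and the three cylinders share a vertical axis.

C is a rectangular picture frame lying in the x–z plane (depth along y). The opening is 307 mm wide (x) by 363 mm tall (z), surrounded by a border 31 mm wide on all four sides. The frame is 35 mm deep and is made of two full-height vertical stiles with two horizontal rails fitted between them.

The spool is on top of the table. The picture frame is beside the table with their tops flush at z = 780.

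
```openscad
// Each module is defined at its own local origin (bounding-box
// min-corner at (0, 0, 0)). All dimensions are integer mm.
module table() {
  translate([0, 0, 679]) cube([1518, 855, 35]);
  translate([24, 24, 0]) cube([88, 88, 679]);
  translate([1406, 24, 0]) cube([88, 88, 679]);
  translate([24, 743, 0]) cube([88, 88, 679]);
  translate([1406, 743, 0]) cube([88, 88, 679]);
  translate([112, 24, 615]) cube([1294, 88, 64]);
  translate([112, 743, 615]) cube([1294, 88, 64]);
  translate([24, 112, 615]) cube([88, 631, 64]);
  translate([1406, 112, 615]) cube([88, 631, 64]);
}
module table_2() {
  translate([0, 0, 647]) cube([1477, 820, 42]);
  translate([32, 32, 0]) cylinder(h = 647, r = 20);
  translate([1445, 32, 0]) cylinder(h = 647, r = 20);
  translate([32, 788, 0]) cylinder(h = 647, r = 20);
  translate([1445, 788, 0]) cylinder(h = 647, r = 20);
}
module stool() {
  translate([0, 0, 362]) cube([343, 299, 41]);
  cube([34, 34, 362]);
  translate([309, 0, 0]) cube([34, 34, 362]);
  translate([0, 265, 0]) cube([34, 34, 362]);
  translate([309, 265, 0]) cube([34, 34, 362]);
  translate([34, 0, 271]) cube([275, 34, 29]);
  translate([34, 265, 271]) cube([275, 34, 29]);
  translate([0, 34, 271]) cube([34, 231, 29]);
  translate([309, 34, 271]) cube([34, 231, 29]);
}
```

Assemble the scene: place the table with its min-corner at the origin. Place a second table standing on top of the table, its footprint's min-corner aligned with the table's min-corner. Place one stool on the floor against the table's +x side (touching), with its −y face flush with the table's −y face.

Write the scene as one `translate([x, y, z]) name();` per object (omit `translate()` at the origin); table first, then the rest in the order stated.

table();
translate([0, 0, 714]) table_2();
translate([1518, 0, 0]) stool();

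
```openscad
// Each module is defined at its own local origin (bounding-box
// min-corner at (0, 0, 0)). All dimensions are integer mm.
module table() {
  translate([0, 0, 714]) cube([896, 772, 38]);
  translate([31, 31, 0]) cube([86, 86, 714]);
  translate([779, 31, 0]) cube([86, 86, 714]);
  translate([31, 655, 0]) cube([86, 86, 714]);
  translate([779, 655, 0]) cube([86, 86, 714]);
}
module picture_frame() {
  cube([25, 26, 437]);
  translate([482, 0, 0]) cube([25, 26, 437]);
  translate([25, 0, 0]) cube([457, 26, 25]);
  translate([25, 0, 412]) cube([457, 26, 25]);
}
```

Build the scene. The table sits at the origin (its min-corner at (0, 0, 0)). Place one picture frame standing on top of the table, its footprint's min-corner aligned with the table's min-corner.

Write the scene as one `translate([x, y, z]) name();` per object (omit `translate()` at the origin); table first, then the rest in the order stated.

table();
translate([0, 0, 752]) picture_frame();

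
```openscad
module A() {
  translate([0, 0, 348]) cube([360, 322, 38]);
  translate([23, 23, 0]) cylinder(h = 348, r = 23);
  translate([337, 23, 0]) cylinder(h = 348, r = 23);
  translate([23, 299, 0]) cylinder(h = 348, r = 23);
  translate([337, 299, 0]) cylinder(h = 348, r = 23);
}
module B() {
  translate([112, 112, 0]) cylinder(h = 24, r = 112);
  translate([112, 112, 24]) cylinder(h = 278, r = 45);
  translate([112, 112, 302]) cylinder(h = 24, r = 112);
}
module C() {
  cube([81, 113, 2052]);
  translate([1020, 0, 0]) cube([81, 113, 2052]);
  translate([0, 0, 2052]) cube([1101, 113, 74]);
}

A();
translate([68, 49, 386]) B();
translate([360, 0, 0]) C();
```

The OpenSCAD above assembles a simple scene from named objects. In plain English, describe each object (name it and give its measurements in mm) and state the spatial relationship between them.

A is a four-legged stool. The seat is a 360×322×38 mm slab whose top surface is at z = 386 mm; four round legs, each 46 mm in diameter, run from the floor (z = 0) to the underside of the seat, each leg's axis is inset half a diameter from the nearest pair of seat edges (so the leg's bounding box is flush with the corner).

B is a spool: two coaxial disc flanges of radius 112 mm and thickness 24 mm, joined by a core cylinder of radius 45 mm and height 278 mm. The lower flange rests on z = 0 and the three cylinders share a vertical axis.

C is a rectangular door frame: two vertical jambs of 81×113 mm section, 2052 mm tall, with a clear opening 939 mm wide between their inner faces. A header 74 mm tall and 113 mm deep lies on top of the jambs and spans the full outside width.

The spool is on top of the stool, centred. The door frame is against the stool's +x side, with their −y faces flush.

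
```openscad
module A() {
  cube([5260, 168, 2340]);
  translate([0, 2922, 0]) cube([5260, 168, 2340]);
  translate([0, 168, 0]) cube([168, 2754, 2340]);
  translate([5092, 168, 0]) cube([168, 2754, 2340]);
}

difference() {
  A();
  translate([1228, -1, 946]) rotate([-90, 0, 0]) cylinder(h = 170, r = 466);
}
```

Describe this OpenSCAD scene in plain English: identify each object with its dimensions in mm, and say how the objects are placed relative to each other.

A is a box-shaped house frame (walls only): outside footprint 5260×3090 mm, wall height 2340 mm, wall thickness 168 mm. The two y-facing walls run the full x-width; the two x-facing walls fit between the inner faces of the y-facing walls.

The house frame has a circular hole of radius 466 mm through its front wall, centred at (x = 1228, z = 946).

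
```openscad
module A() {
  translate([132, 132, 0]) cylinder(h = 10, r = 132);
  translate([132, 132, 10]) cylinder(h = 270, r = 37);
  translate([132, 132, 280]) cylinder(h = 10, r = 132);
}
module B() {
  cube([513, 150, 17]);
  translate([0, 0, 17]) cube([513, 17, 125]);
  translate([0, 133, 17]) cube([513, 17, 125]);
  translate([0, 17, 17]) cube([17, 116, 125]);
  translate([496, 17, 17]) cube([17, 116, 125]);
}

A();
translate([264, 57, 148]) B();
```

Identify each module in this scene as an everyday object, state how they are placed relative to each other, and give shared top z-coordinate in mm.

A is a spool. B is an open box. The open box is beside the spool with their tops flush at z = 290. The shared top z-coordinate is 290 mm.

Both tops at z = 290 mm.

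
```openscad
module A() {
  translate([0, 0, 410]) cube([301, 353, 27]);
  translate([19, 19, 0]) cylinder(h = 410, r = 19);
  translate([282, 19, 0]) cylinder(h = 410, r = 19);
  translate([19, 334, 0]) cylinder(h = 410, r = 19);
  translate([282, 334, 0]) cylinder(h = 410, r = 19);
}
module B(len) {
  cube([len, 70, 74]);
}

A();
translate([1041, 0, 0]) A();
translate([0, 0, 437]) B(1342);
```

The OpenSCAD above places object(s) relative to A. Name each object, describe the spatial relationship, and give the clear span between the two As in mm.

A is a stool. B is a beam. A beam spans the tops of two stools. The clear span between the two stools is 740 mm.

Second stool starts at x = 1041; first ends at x = 301; clear span = 1041 − 301 = 740 mm.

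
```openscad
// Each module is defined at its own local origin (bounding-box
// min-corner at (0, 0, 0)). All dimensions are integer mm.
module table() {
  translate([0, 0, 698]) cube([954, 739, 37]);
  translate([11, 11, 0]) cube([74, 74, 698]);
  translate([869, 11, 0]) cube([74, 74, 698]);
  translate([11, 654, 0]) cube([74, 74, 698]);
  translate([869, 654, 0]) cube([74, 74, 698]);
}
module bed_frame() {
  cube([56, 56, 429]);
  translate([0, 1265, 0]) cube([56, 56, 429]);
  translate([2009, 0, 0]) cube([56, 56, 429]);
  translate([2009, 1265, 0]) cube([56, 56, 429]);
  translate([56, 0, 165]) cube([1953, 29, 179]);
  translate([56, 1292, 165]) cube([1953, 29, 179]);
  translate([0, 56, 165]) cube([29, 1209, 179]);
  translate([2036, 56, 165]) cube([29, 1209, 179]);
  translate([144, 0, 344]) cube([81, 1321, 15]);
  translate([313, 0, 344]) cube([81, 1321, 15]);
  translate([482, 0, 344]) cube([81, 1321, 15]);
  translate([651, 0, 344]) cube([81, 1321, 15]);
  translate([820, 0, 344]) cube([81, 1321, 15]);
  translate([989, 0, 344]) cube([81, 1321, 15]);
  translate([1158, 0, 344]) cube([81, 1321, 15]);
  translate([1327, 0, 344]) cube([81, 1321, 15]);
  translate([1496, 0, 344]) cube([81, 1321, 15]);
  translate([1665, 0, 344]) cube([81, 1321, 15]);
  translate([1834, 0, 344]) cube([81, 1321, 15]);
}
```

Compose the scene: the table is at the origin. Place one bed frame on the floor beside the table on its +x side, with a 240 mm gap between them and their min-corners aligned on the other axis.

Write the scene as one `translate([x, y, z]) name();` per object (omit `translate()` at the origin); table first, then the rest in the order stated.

table();
translate([1194, 0, 0]) bed_frame();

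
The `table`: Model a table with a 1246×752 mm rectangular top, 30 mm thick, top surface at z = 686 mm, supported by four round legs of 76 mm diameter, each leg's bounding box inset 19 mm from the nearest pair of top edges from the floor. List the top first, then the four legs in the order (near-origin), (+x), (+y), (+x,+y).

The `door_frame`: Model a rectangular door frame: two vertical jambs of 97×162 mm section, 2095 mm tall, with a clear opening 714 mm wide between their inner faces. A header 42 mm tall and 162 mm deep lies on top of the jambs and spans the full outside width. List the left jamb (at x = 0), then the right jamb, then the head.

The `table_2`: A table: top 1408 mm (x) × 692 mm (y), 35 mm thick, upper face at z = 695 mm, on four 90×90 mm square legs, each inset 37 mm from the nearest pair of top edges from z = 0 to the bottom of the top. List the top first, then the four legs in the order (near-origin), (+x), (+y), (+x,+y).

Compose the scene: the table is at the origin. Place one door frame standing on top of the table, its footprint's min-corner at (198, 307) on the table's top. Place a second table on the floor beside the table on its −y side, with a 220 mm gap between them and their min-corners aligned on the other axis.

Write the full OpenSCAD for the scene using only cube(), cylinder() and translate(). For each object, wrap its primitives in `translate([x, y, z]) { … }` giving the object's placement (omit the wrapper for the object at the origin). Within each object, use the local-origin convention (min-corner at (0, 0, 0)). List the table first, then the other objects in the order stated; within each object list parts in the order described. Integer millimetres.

translate([0, 0, 656]) cube([1246, 752, 30]);
translate([57, 57, 0]) cylinder(h = 656, r = 38);
translate([1189, 57, 0]) cylinder(h = 656, r = 38);
translate([57, 695, 0]) cylinder(h = 656, r = 38);
translate([1189, 695, 0]) cylinder(h = 656, r = 38);
translate([198, 307, 686]) {
  cube([97, 162, 2095]);
  translate([811, 0, 0]) cube([97, 162, 2095]);
  translate([0, 0, 2095]) cube([908, 162, 42]);
}
translate([0, -912, 0]) {
  translate([0, 0, 660]) cube([1408, 692, 35]);
  translate([37, 37, 0]) cube([90, 90, 660]);
  translate([1281, 37, 0]) cube([90, 90, 660]);
  translate([37, 565, 0]) cube([90, 90, 660]);
  translate([1281, 565, 0]) cube([90, 90, 660]);
}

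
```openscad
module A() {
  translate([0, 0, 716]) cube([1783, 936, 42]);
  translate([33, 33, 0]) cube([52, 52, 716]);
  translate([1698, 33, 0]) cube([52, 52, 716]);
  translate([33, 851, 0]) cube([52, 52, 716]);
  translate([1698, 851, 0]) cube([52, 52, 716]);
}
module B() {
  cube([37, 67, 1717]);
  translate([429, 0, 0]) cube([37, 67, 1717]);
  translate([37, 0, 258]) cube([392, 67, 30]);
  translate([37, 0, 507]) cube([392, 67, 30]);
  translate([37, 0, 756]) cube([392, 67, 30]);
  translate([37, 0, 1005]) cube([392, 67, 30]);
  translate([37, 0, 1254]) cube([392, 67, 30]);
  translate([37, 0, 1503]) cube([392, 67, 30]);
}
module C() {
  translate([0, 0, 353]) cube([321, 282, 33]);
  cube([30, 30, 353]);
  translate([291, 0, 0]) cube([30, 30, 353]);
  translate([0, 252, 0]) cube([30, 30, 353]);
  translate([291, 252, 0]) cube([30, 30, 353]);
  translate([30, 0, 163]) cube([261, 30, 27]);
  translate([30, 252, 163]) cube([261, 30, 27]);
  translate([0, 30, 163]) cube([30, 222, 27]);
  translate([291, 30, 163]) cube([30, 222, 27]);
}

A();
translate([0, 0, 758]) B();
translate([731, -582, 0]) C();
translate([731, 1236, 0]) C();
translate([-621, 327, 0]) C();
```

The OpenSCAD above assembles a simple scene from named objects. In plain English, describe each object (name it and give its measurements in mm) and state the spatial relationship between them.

A is a table with a 1783×936 mm rectangular top, 42 mm thick, top surface at z = 758 mm, supported by four 52×52 mm square legs, each inset 33 mm from the nearest pair of top edges, running from the floor.

B is a wooden ladder with two side rails of 37×67 mm section and 1717 mm height, set 466 mm apart overall. Between them run 6 rectangular rungs (67 mm deep, 30 mm thick), front faces flush with the rails' −y face. The bottom of the first rung is 258 mm above the floor and each subsequent rung is 249 mm higher than the one below.

C is a four-legged stool. The seat is a 321×282×33 mm slab whose top surface is at z = 386 mm; four square legs, each 30×30 mm in cross-section, run from the floor (z = 0) to the underside of the seat, each flush with a corner of the seat. Four stretchers, 30 mm wide and 27 mm tall, connect adjacent legs with their undersides at z = 163 mm, each running between the inner faces of the legs it joins and aligned with the legs' outer faces on the other axis.

The ladder is on top of the table. Three stools sit around the table at the −y, +y, −x sides.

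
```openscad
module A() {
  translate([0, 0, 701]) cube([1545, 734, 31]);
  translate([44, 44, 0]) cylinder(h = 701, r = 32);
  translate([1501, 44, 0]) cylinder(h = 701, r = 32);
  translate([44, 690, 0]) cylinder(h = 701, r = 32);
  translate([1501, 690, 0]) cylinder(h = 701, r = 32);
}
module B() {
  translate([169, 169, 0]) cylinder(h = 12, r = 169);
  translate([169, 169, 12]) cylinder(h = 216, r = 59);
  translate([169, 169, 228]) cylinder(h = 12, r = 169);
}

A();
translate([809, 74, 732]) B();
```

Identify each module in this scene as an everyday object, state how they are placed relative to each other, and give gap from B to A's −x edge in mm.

A is a table. B is a spool. The spool is on top of the table. The gap from the spool to the table's −x edge is 809 mm.

The spool's min-x is at 809; the table's min-x is 0; gap = 809 mm.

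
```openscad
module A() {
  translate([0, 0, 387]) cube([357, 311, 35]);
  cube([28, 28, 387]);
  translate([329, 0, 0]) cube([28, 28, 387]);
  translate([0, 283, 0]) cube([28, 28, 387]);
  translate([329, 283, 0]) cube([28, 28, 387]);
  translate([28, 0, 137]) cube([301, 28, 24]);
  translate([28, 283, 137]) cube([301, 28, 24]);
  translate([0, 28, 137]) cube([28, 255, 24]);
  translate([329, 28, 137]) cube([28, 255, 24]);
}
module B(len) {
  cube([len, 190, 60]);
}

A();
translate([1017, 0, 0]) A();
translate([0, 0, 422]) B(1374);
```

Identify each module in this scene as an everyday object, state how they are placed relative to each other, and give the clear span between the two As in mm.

Second stool starts at x = 1017; first ends at x = 357; clear span = 1017 − 357 = 660 mm.

A is a stool. B is a beam. A beam spans the tops of two stools. The clear span between the two stools is 660 mm.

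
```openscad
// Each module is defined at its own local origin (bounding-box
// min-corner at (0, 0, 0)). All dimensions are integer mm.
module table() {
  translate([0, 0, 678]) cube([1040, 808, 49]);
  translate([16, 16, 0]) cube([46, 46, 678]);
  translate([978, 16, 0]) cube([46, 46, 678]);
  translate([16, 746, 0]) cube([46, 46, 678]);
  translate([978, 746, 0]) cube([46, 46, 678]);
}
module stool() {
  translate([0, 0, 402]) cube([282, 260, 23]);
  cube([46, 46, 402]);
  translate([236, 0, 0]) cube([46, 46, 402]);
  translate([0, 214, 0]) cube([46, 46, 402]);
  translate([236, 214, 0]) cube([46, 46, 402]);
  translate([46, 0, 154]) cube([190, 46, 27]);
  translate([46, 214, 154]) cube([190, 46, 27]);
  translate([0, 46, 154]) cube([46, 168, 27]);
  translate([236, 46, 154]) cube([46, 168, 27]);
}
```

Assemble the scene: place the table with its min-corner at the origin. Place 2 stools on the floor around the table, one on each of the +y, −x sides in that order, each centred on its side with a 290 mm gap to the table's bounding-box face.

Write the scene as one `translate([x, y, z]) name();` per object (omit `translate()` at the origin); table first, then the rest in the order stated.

table();
translate([379, 1098, 0]) stool();
translate([-572, 274, 0]) stool();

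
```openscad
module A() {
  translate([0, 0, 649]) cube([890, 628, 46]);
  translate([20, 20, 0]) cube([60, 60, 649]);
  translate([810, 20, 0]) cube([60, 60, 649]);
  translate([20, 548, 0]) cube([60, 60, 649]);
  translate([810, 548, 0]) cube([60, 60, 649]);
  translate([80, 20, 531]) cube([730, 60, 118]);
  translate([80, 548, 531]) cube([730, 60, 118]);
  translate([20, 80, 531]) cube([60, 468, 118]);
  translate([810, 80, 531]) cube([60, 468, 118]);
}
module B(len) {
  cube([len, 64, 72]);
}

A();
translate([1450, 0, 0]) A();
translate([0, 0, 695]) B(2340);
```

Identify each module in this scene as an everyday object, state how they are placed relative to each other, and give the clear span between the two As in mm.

Second table starts at x = 1450; first ends at x = 890; clear span = 1450 − 890 = 560 mm.

A is a table. B is a beam. A beam spans the tops of two tables. The clear span between the two tables is 560 mm.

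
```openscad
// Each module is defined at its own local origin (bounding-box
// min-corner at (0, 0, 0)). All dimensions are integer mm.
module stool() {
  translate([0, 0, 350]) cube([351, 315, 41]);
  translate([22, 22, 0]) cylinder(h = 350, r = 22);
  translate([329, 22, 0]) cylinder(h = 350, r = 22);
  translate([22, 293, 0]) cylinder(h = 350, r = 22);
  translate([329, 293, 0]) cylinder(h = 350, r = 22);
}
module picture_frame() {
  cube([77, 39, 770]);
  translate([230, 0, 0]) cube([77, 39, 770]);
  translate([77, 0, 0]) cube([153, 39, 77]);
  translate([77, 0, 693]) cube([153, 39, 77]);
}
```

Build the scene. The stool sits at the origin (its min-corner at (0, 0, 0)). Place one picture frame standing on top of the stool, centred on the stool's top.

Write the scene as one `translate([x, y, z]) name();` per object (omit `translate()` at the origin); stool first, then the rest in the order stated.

stool();
translate([22, 138, 391]) picture_frame();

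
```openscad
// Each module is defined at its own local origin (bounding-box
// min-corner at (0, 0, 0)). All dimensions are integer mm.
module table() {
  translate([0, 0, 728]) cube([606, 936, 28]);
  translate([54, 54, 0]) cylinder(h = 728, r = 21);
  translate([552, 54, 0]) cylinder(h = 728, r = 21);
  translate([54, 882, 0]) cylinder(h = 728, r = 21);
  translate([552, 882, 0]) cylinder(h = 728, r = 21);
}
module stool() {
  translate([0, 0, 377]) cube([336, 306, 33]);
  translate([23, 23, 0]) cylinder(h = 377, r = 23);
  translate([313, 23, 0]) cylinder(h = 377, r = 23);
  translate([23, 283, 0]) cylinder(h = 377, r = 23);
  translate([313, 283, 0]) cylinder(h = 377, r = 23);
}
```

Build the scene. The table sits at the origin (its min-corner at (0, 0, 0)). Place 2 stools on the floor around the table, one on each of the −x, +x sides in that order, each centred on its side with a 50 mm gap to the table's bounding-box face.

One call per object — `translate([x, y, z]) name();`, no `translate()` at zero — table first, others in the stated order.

table();
translate([-386, 315, 0]) stool();
translate([656, 315, 0]) stool();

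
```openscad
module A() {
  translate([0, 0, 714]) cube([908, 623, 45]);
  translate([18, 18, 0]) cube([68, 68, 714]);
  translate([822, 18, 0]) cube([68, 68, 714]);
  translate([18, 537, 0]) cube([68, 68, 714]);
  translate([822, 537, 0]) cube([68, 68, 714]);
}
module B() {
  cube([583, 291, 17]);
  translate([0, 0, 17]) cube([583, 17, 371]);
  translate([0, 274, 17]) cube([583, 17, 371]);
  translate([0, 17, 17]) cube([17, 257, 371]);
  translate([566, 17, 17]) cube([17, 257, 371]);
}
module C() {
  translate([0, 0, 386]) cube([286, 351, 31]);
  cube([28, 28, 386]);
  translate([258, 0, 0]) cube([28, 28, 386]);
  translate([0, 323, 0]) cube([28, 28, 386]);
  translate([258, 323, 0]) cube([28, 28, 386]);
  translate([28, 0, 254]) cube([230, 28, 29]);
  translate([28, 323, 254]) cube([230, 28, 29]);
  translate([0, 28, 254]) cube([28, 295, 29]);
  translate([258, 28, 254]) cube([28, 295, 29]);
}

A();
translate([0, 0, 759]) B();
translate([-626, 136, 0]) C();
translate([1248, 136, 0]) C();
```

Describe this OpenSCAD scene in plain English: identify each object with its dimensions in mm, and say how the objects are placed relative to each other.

A is a table with a 908×623 mm rectangular top, 45 mm thick, top surface at z = 759 mm, supported by four 68×68 mm square legs, each inset 18 mm from the nearest pair of top edges, running from the floor.

B is an open storage box with external size 583×291×388 mm and wall thickness 17 mm (the base is also 17 mm thick). The base covers the whole footprint; the four walls stand on the base, with the y-facing walls full-width and the x-facing walls fitting between their inner faces.

C is a four-legged stool. The seat is 286×351 mm, 31 mm thick, top at z = 417 mm. It stands on four square legs, each 28×28 mm in cross-section, from z = 0 to the seat underside, each flush with a corner of the seat. Four stretchers, 28 mm wide and 29 mm tall, connect adjacent legs with their undersides at z = 254 mm, each running between the inner faces of the legs it joins and aligned with the legs' outer faces on the other axis.

The open box is on top of the table. Two stools sit around the table at the −x, +x sides.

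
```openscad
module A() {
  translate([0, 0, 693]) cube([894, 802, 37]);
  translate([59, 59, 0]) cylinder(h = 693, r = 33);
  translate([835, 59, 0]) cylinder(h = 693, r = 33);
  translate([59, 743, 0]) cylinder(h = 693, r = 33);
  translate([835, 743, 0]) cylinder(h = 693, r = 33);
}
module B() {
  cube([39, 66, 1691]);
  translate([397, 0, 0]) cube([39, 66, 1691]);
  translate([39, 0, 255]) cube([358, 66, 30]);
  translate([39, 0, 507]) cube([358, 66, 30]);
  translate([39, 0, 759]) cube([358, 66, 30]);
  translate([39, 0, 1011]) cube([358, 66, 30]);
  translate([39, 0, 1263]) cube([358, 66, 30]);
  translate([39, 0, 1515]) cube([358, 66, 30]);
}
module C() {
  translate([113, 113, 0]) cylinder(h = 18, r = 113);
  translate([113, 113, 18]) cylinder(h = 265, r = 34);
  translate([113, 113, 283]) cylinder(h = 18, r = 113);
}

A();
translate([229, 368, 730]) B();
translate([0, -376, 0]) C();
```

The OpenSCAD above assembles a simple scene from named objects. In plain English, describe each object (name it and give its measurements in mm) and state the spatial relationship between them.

A is a rectangular dining table. The top is 894×802×37 mm with its upper surface at z = 730 mm. It stands on four round legs of 66 mm diameter, each leg's bounding box inset 26 mm from the nearest pair of top edges, running from the floor to the underside of the top.

B is a wooden ladder with two side rails of 39×66 mm section and 1691 mm height, set 436 mm apart overall. Between them run 6 rectangular rungs (66 mm deep, 30 mm thick), front faces flush with the rails' −y face. The bottom of the first rung is 255 mm above the floor and each subsequent rung is 252 mm higher than the one below.

C is a spool: two coaxial disc flanges of radius 113 mm and thickness 18 mm, joined by a core cylinder of radius 34 mm and height 265 mm. The lower flange rests on z = 0 and the three cylinders share a vertical axis.

The ladder is on top of the table, centred. The spool is on the floor beside the table on its −y side.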